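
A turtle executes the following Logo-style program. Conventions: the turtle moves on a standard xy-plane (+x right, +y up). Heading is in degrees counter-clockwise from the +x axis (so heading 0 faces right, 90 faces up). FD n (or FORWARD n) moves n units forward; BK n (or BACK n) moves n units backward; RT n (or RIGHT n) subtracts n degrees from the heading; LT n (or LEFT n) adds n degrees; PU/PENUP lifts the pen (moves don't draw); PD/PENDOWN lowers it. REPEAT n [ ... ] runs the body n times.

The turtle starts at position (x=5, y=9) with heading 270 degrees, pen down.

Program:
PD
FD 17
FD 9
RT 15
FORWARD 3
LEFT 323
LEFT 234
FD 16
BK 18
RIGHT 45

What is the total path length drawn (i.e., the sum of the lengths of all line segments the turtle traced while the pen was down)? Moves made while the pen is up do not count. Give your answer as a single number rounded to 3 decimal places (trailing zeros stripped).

Answer: 63

Derivation:
Executing turtle program step by step:
Start: pos=(5,9), heading=270, pen down
PD: pen down
FD 17: (5,9) -> (5,-8) [heading=270, draw]
FD 9: (5,-8) -> (5,-17) [heading=270, draw]
RT 15: heading 270 -> 255
FD 3: (5,-17) -> (4.224,-19.898) [heading=255, draw]
LT 323: heading 255 -> 218
LT 234: heading 218 -> 92
FD 16: (4.224,-19.898) -> (3.665,-3.908) [heading=92, draw]
BK 18: (3.665,-3.908) -> (4.293,-21.897) [heading=92, draw]
RT 45: heading 92 -> 47
Final: pos=(4.293,-21.897), heading=47, 5 segment(s) drawn

Segment lengths:
  seg 1: (5,9) -> (5,-8), length = 17
  seg 2: (5,-8) -> (5,-17), length = 9
  seg 3: (5,-17) -> (4.224,-19.898), length = 3
  seg 4: (4.224,-19.898) -> (3.665,-3.908), length = 16
  seg 5: (3.665,-3.908) -> (4.293,-21.897), length = 18
Total = 63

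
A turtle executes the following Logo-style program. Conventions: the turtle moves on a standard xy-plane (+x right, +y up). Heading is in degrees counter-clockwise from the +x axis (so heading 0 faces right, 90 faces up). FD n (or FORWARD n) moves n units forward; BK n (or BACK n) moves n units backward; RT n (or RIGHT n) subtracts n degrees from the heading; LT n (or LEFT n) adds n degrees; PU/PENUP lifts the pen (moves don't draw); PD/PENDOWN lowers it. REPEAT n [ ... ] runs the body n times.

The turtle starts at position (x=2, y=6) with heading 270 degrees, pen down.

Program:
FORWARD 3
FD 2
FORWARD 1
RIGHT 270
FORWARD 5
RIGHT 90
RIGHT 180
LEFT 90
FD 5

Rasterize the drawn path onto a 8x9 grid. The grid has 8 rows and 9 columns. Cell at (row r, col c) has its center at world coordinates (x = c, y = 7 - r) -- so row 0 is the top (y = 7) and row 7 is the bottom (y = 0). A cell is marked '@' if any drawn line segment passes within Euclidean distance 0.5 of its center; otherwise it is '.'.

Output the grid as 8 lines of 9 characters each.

Answer: .........
..@......
..@......
..@......
..@......
..@......
..@......
..@@@@@@.

Derivation:
Segment 0: (2,6) -> (2,3)
Segment 1: (2,3) -> (2,1)
Segment 2: (2,1) -> (2,0)
Segment 3: (2,0) -> (7,0)
Segment 4: (7,0) -> (2,-0)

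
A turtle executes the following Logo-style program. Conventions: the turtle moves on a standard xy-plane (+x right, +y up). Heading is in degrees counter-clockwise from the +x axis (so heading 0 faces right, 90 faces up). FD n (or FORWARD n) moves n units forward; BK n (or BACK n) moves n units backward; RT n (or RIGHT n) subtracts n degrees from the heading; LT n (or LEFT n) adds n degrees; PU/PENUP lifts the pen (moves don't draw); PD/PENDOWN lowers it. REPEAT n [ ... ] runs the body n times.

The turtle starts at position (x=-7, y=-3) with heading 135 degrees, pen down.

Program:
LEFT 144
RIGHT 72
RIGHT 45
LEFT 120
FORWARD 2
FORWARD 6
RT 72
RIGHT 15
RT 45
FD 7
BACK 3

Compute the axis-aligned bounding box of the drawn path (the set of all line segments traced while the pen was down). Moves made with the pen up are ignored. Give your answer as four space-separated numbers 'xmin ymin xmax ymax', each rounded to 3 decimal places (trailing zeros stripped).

Executing turtle program step by step:
Start: pos=(-7,-3), heading=135, pen down
LT 144: heading 135 -> 279
RT 72: heading 279 -> 207
RT 45: heading 207 -> 162
LT 120: heading 162 -> 282
FD 2: (-7,-3) -> (-6.584,-4.956) [heading=282, draw]
FD 6: (-6.584,-4.956) -> (-5.337,-10.825) [heading=282, draw]
RT 72: heading 282 -> 210
RT 15: heading 210 -> 195
RT 45: heading 195 -> 150
FD 7: (-5.337,-10.825) -> (-11.399,-7.325) [heading=150, draw]
BK 3: (-11.399,-7.325) -> (-8.801,-8.825) [heading=150, draw]
Final: pos=(-8.801,-8.825), heading=150, 4 segment(s) drawn

Segment endpoints: x in {-11.399, -8.801, -7, -6.584, -5.337}, y in {-10.825, -8.825, -7.325, -4.956, -3}
xmin=-11.399, ymin=-10.825, xmax=-5.337, ymax=-3

Answer: -11.399 -10.825 -5.337 -3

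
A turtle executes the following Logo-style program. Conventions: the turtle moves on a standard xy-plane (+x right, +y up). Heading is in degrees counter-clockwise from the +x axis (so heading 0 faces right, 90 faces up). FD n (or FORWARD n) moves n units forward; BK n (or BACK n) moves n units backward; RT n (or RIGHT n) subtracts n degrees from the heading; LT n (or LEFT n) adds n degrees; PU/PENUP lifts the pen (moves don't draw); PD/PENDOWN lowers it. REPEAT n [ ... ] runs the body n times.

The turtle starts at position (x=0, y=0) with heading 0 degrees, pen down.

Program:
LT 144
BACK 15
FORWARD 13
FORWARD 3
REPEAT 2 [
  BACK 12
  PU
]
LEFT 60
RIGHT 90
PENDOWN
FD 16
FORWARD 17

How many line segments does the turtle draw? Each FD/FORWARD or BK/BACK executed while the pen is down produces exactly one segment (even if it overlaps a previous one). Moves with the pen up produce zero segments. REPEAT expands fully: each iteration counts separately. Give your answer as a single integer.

Answer: 6

Derivation:
Executing turtle program step by step:
Start: pos=(0,0), heading=0, pen down
LT 144: heading 0 -> 144
BK 15: (0,0) -> (12.135,-8.817) [heading=144, draw]
FD 13: (12.135,-8.817) -> (1.618,-1.176) [heading=144, draw]
FD 3: (1.618,-1.176) -> (-0.809,0.588) [heading=144, draw]
REPEAT 2 [
  -- iteration 1/2 --
  BK 12: (-0.809,0.588) -> (8.899,-6.466) [heading=144, draw]
  PU: pen up
  -- iteration 2/2 --
  BK 12: (8.899,-6.466) -> (18.607,-13.519) [heading=144, move]
  PU: pen up
]
LT 60: heading 144 -> 204
RT 90: heading 204 -> 114
PD: pen down
FD 16: (18.607,-13.519) -> (12.1,1.098) [heading=114, draw]
FD 17: (12.1,1.098) -> (5.185,16.628) [heading=114, draw]
Final: pos=(5.185,16.628), heading=114, 6 segment(s) drawn
Segments drawn: 6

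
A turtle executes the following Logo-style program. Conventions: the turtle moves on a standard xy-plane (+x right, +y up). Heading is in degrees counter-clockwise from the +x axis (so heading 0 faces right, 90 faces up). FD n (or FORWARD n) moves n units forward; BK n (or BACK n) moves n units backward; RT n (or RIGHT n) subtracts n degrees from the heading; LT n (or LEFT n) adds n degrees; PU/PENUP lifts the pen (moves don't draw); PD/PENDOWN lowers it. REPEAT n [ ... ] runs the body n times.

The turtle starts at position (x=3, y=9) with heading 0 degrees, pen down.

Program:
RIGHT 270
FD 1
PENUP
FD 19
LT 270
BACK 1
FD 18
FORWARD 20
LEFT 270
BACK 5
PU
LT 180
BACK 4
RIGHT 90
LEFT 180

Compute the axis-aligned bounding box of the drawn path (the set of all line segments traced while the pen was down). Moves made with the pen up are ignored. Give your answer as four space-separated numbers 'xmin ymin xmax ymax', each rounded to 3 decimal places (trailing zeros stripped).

Answer: 3 9 3 10

Derivation:
Executing turtle program step by step:
Start: pos=(3,9), heading=0, pen down
RT 270: heading 0 -> 90
FD 1: (3,9) -> (3,10) [heading=90, draw]
PU: pen up
FD 19: (3,10) -> (3,29) [heading=90, move]
LT 270: heading 90 -> 0
BK 1: (3,29) -> (2,29) [heading=0, move]
FD 18: (2,29) -> (20,29) [heading=0, move]
FD 20: (20,29) -> (40,29) [heading=0, move]
LT 270: heading 0 -> 270
BK 5: (40,29) -> (40,34) [heading=270, move]
PU: pen up
LT 180: heading 270 -> 90
BK 4: (40,34) -> (40,30) [heading=90, move]
RT 90: heading 90 -> 0
LT 180: heading 0 -> 180
Final: pos=(40,30), heading=180, 1 segment(s) drawn

Segment endpoints: x in {3}, y in {9, 10}
xmin=3, ymin=9, xmax=3, ymax=10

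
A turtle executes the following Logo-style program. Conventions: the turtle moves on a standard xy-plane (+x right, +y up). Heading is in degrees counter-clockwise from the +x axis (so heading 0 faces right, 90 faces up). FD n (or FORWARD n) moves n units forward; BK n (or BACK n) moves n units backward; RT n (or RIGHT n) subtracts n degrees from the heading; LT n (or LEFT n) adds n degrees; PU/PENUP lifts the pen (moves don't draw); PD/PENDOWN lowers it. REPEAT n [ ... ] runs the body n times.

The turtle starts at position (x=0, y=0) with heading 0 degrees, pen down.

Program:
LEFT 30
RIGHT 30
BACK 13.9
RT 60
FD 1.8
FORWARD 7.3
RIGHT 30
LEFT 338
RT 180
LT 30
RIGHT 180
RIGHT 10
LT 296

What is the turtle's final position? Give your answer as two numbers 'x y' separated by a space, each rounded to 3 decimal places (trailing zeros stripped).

Answer: -9.35 -7.881

Derivation:
Executing turtle program step by step:
Start: pos=(0,0), heading=0, pen down
LT 30: heading 0 -> 30
RT 30: heading 30 -> 0
BK 13.9: (0,0) -> (-13.9,0) [heading=0, draw]
RT 60: heading 0 -> 300
FD 1.8: (-13.9,0) -> (-13,-1.559) [heading=300, draw]
FD 7.3: (-13,-1.559) -> (-9.35,-7.881) [heading=300, draw]
RT 30: heading 300 -> 270
LT 338: heading 270 -> 248
RT 180: heading 248 -> 68
LT 30: heading 68 -> 98
RT 180: heading 98 -> 278
RT 10: heading 278 -> 268
LT 296: heading 268 -> 204
Final: pos=(-9.35,-7.881), heading=204, 3 segment(s) drawn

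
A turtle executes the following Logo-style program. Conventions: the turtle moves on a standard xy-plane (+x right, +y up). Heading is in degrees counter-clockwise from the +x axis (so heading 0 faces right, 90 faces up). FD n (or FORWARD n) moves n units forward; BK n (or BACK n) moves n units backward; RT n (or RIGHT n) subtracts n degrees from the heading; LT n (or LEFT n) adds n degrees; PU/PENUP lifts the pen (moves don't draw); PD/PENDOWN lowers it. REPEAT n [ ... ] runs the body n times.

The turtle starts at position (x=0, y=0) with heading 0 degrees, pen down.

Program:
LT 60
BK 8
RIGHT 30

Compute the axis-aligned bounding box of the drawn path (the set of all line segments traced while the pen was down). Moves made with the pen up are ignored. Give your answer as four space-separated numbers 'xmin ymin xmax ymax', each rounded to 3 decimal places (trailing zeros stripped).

Executing turtle program step by step:
Start: pos=(0,0), heading=0, pen down
LT 60: heading 0 -> 60
BK 8: (0,0) -> (-4,-6.928) [heading=60, draw]
RT 30: heading 60 -> 30
Final: pos=(-4,-6.928), heading=30, 1 segment(s) drawn

Segment endpoints: x in {-4, 0}, y in {-6.928, 0}
xmin=-4, ymin=-6.928, xmax=0, ymax=0

Answer: -4 -6.928 0 0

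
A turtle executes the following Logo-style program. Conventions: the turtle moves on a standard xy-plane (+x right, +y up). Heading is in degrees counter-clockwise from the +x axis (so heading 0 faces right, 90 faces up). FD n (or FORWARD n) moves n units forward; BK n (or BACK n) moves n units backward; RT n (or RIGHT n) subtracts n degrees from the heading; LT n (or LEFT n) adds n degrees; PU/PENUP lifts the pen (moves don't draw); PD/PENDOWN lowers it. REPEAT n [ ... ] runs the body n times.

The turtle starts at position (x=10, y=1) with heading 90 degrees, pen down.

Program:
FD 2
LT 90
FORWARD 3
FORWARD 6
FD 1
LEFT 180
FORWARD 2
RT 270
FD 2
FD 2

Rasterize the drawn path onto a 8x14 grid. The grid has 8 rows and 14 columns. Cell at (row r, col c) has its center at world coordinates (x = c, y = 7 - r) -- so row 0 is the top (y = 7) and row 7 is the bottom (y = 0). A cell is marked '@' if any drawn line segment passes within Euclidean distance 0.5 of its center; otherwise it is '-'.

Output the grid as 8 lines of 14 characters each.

Answer: --@-----------
--@-----------
--@-----------
--@-----------
@@@@@@@@@@@---
----------@---
----------@---
--------------

Derivation:
Segment 0: (10,1) -> (10,3)
Segment 1: (10,3) -> (7,3)
Segment 2: (7,3) -> (1,3)
Segment 3: (1,3) -> (0,3)
Segment 4: (0,3) -> (2,3)
Segment 5: (2,3) -> (2,5)
Segment 6: (2,5) -> (2,7)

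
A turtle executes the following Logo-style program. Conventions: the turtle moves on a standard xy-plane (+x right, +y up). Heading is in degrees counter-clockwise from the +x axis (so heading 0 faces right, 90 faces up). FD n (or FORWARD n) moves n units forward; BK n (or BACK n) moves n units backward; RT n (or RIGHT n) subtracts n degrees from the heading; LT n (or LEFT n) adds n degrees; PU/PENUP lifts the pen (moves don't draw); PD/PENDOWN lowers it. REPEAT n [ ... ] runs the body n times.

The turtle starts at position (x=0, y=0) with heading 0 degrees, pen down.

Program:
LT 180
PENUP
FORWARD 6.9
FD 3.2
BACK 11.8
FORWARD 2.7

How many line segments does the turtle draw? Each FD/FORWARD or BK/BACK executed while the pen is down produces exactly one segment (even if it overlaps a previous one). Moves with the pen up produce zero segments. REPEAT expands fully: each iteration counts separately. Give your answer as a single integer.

Answer: 0

Derivation:
Executing turtle program step by step:
Start: pos=(0,0), heading=0, pen down
LT 180: heading 0 -> 180
PU: pen up
FD 6.9: (0,0) -> (-6.9,0) [heading=180, move]
FD 3.2: (-6.9,0) -> (-10.1,0) [heading=180, move]
BK 11.8: (-10.1,0) -> (1.7,0) [heading=180, move]
FD 2.7: (1.7,0) -> (-1,0) [heading=180, move]
Final: pos=(-1,0), heading=180, 0 segment(s) drawn
Segments drawn: 0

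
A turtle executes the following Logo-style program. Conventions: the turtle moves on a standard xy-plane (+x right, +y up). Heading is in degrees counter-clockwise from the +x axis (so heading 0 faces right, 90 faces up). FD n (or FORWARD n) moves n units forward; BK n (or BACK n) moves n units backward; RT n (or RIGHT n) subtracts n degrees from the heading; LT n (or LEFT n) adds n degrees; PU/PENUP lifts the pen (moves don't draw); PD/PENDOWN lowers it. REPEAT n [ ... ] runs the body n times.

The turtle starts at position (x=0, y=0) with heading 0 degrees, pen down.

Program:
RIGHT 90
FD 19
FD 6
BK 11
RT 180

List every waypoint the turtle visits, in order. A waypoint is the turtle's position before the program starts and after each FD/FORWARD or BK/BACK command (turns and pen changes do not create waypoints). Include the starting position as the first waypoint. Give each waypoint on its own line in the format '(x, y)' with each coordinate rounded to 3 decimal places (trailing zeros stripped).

Answer: (0, 0)
(0, -19)
(0, -25)
(0, -14)

Derivation:
Executing turtle program step by step:
Start: pos=(0,0), heading=0, pen down
RT 90: heading 0 -> 270
FD 19: (0,0) -> (0,-19) [heading=270, draw]
FD 6: (0,-19) -> (0,-25) [heading=270, draw]
BK 11: (0,-25) -> (0,-14) [heading=270, draw]
RT 180: heading 270 -> 90
Final: pos=(0,-14), heading=90, 3 segment(s) drawn
Waypoints (4 total):
(0, 0)
(0, -19)
(0, -25)
(0, -14)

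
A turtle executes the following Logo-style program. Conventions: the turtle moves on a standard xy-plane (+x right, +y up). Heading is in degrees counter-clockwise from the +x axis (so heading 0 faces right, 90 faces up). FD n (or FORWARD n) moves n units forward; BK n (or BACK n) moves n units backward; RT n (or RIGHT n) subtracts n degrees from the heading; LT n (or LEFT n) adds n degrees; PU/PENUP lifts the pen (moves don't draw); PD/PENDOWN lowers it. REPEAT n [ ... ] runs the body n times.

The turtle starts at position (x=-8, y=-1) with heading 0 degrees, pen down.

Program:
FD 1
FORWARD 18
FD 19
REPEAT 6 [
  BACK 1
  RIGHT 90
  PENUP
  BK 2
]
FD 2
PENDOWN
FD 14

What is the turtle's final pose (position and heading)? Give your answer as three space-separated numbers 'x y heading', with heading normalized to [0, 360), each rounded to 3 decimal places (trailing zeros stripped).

Executing turtle program step by step:
Start: pos=(-8,-1), heading=0, pen down
FD 1: (-8,-1) -> (-7,-1) [heading=0, draw]
FD 18: (-7,-1) -> (11,-1) [heading=0, draw]
FD 19: (11,-1) -> (30,-1) [heading=0, draw]
REPEAT 6 [
  -- iteration 1/6 --
  BK 1: (30,-1) -> (29,-1) [heading=0, draw]
  RT 90: heading 0 -> 270
  PU: pen up
  BK 2: (29,-1) -> (29,1) [heading=270, move]
  -- iteration 2/6 --
  BK 1: (29,1) -> (29,2) [heading=270, move]
  RT 90: heading 270 -> 180
  PU: pen up
  BK 2: (29,2) -> (31,2) [heading=180, move]
  -- iteration 3/6 --
  BK 1: (31,2) -> (32,2) [heading=180, move]
  RT 90: heading 180 -> 90
  PU: pen up
  BK 2: (32,2) -> (32,0) [heading=90, move]
  -- iteration 4/6 --
  BK 1: (32,0) -> (32,-1) [heading=90, move]
  RT 90: heading 90 -> 0
  PU: pen up
  BK 2: (32,-1) -> (30,-1) [heading=0, move]
  -- iteration 5/6 --
  BK 1: (30,-1) -> (29,-1) [heading=0, move]
  RT 90: heading 0 -> 270
  PU: pen up
  BK 2: (29,-1) -> (29,1) [heading=270, move]
  -- iteration 6/6 --
  BK 1: (29,1) -> (29,2) [heading=270, move]
  RT 90: heading 270 -> 180
  PU: pen up
  BK 2: (29,2) -> (31,2) [heading=180, move]
]
FD 2: (31,2) -> (29,2) [heading=180, move]
PD: pen down
FD 14: (29,2) -> (15,2) [heading=180, draw]
Final: pos=(15,2), heading=180, 5 segment(s) drawn

Answer: 15 2 180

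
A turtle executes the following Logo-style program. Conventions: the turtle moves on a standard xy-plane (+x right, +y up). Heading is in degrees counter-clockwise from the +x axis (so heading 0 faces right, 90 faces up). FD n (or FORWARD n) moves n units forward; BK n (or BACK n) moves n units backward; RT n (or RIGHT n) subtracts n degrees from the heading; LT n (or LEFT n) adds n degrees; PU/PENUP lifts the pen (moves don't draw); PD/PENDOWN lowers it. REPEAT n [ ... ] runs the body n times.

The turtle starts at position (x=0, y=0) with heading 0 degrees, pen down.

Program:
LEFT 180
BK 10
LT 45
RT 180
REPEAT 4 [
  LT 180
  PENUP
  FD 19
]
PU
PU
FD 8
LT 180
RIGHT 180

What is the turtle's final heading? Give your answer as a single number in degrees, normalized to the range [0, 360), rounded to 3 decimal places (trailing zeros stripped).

Answer: 45

Derivation:
Executing turtle program step by step:
Start: pos=(0,0), heading=0, pen down
LT 180: heading 0 -> 180
BK 10: (0,0) -> (10,0) [heading=180, draw]
LT 45: heading 180 -> 225
RT 180: heading 225 -> 45
REPEAT 4 [
  -- iteration 1/4 --
  LT 180: heading 45 -> 225
  PU: pen up
  FD 19: (10,0) -> (-3.435,-13.435) [heading=225, move]
  -- iteration 2/4 --
  LT 180: heading 225 -> 45
  PU: pen up
  FD 19: (-3.435,-13.435) -> (10,0) [heading=45, move]
  -- iteration 3/4 --
  LT 180: heading 45 -> 225
  PU: pen up
  FD 19: (10,0) -> (-3.435,-13.435) [heading=225, move]
  -- iteration 4/4 --
  LT 180: heading 225 -> 45
  PU: pen up
  FD 19: (-3.435,-13.435) -> (10,0) [heading=45, move]
]
PU: pen up
PU: pen up
FD 8: (10,0) -> (15.657,5.657) [heading=45, move]
LT 180: heading 45 -> 225
RT 180: heading 225 -> 45
Final: pos=(15.657,5.657), heading=45, 1 segment(s) drawn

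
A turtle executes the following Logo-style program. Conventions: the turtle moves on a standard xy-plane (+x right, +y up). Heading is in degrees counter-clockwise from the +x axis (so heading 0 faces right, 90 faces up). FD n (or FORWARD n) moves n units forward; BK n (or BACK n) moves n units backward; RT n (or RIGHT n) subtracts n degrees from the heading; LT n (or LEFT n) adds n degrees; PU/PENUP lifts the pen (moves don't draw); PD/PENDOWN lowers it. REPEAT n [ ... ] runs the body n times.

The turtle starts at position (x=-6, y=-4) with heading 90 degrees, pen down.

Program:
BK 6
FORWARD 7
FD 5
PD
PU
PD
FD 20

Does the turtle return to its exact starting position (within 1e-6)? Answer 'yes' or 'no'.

Answer: no

Derivation:
Executing turtle program step by step:
Start: pos=(-6,-4), heading=90, pen down
BK 6: (-6,-4) -> (-6,-10) [heading=90, draw]
FD 7: (-6,-10) -> (-6,-3) [heading=90, draw]
FD 5: (-6,-3) -> (-6,2) [heading=90, draw]
PD: pen down
PU: pen up
PD: pen down
FD 20: (-6,2) -> (-6,22) [heading=90, draw]
Final: pos=(-6,22), heading=90, 4 segment(s) drawn

Start position: (-6, -4)
Final position: (-6, 22)
Distance = 26; >= 1e-6 -> NOT closed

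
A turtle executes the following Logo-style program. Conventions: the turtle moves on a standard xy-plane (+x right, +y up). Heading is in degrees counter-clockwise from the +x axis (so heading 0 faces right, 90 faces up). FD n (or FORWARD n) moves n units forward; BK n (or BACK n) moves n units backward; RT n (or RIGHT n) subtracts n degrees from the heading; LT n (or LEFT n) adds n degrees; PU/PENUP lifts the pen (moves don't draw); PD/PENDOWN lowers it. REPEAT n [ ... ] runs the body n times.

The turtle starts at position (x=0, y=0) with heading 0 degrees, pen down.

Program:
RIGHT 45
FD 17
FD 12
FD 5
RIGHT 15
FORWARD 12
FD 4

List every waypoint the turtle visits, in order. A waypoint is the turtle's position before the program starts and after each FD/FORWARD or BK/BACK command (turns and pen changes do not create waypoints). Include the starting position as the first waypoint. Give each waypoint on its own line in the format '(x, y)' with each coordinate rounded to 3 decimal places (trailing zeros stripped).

Answer: (0, 0)
(12.021, -12.021)
(20.506, -20.506)
(24.042, -24.042)
(30.042, -34.434)
(32.042, -37.898)

Derivation:
Executing turtle program step by step:
Start: pos=(0,0), heading=0, pen down
RT 45: heading 0 -> 315
FD 17: (0,0) -> (12.021,-12.021) [heading=315, draw]
FD 12: (12.021,-12.021) -> (20.506,-20.506) [heading=315, draw]
FD 5: (20.506,-20.506) -> (24.042,-24.042) [heading=315, draw]
RT 15: heading 315 -> 300
FD 12: (24.042,-24.042) -> (30.042,-34.434) [heading=300, draw]
FD 4: (30.042,-34.434) -> (32.042,-37.898) [heading=300, draw]
Final: pos=(32.042,-37.898), heading=300, 5 segment(s) drawn
Waypoints (6 total):
(0, 0)
(12.021, -12.021)
(20.506, -20.506)
(24.042, -24.042)
(30.042, -34.434)
(32.042, -37.898)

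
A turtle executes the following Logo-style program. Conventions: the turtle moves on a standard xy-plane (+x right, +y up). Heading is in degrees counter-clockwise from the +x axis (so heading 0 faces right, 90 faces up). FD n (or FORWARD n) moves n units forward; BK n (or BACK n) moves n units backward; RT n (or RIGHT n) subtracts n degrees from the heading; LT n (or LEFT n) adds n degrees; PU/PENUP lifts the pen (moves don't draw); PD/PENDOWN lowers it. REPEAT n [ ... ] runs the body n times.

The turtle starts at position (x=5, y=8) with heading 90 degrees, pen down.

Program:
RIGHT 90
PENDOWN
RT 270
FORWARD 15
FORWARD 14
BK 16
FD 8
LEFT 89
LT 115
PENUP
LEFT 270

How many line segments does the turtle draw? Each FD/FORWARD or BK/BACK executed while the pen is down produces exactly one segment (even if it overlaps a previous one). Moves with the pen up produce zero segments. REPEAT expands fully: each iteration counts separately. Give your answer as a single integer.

Executing turtle program step by step:
Start: pos=(5,8), heading=90, pen down
RT 90: heading 90 -> 0
PD: pen down
RT 270: heading 0 -> 90
FD 15: (5,8) -> (5,23) [heading=90, draw]
FD 14: (5,23) -> (5,37) [heading=90, draw]
BK 16: (5,37) -> (5,21) [heading=90, draw]
FD 8: (5,21) -> (5,29) [heading=90, draw]
LT 89: heading 90 -> 179
LT 115: heading 179 -> 294
PU: pen up
LT 270: heading 294 -> 204
Final: pos=(5,29), heading=204, 4 segment(s) drawn
Segments drawn: 4

Answer: 4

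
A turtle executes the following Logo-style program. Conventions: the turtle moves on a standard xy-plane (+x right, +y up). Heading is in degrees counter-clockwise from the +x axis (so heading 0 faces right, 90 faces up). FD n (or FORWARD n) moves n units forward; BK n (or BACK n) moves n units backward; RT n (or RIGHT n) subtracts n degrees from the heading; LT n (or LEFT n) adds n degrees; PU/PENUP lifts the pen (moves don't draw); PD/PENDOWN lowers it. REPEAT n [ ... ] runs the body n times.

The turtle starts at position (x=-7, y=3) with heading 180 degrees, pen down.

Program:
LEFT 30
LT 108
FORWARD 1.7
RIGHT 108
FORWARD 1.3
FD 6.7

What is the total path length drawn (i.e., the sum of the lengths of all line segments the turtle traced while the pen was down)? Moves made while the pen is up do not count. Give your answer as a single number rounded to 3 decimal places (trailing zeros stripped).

Answer: 9.7

Derivation:
Executing turtle program step by step:
Start: pos=(-7,3), heading=180, pen down
LT 30: heading 180 -> 210
LT 108: heading 210 -> 318
FD 1.7: (-7,3) -> (-5.737,1.862) [heading=318, draw]
RT 108: heading 318 -> 210
FD 1.3: (-5.737,1.862) -> (-6.862,1.212) [heading=210, draw]
FD 6.7: (-6.862,1.212) -> (-12.665,-2.138) [heading=210, draw]
Final: pos=(-12.665,-2.138), heading=210, 3 segment(s) drawn

Segment lengths:
  seg 1: (-7,3) -> (-5.737,1.862), length = 1.7
  seg 2: (-5.737,1.862) -> (-6.862,1.212), length = 1.3
  seg 3: (-6.862,1.212) -> (-12.665,-2.138), length = 6.7
Total = 9.7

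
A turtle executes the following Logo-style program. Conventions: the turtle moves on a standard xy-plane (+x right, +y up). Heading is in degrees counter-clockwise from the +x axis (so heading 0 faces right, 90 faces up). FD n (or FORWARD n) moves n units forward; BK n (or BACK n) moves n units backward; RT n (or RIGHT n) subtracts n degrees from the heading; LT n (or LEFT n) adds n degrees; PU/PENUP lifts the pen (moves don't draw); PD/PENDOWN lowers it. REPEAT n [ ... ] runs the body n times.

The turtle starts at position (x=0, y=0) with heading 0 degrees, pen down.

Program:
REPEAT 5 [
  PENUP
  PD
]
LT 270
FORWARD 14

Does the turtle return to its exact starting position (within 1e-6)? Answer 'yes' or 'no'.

Executing turtle program step by step:
Start: pos=(0,0), heading=0, pen down
REPEAT 5 [
  -- iteration 1/5 --
  PU: pen up
  PD: pen down
  -- iteration 2/5 --
  PU: pen up
  PD: pen down
  -- iteration 3/5 --
  PU: pen up
  PD: pen down
  -- iteration 4/5 --
  PU: pen up
  PD: pen down
  -- iteration 5/5 --
  PU: pen up
  PD: pen down
]
LT 270: heading 0 -> 270
FD 14: (0,0) -> (0,-14) [heading=270, draw]
Final: pos=(0,-14), heading=270, 1 segment(s) drawn

Start position: (0, 0)
Final position: (0, -14)
Distance = 14; >= 1e-6 -> NOT closed

Answer: no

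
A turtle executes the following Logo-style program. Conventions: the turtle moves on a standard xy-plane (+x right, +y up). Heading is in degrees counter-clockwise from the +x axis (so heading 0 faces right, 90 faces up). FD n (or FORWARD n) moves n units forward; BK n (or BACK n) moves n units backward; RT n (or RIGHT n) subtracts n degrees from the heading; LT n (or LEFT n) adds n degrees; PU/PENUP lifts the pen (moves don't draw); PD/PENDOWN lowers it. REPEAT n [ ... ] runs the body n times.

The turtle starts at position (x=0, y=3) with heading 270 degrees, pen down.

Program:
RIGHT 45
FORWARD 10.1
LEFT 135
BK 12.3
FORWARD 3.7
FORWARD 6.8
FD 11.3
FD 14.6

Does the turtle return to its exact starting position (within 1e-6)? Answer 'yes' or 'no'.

Answer: no

Derivation:
Executing turtle program step by step:
Start: pos=(0,3), heading=270, pen down
RT 45: heading 270 -> 225
FD 10.1: (0,3) -> (-7.142,-4.142) [heading=225, draw]
LT 135: heading 225 -> 0
BK 12.3: (-7.142,-4.142) -> (-19.442,-4.142) [heading=0, draw]
FD 3.7: (-19.442,-4.142) -> (-15.742,-4.142) [heading=0, draw]
FD 6.8: (-15.742,-4.142) -> (-8.942,-4.142) [heading=0, draw]
FD 11.3: (-8.942,-4.142) -> (2.358,-4.142) [heading=0, draw]
FD 14.6: (2.358,-4.142) -> (16.958,-4.142) [heading=0, draw]
Final: pos=(16.958,-4.142), heading=0, 6 segment(s) drawn

Start position: (0, 3)
Final position: (16.958, -4.142)
Distance = 18.401; >= 1e-6 -> NOT closed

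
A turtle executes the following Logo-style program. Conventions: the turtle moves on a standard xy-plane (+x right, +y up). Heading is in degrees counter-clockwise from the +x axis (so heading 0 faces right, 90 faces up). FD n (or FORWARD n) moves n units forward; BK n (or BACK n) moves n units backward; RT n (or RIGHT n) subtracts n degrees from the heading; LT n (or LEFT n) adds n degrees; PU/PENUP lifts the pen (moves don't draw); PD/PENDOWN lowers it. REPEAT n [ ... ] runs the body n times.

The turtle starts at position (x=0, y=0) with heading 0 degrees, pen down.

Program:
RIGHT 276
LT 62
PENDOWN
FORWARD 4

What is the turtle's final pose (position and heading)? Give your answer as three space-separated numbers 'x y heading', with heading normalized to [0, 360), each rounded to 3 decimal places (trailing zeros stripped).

Answer: -3.316 2.237 146

Derivation:
Executing turtle program step by step:
Start: pos=(0,0), heading=0, pen down
RT 276: heading 0 -> 84
LT 62: heading 84 -> 146
PD: pen down
FD 4: (0,0) -> (-3.316,2.237) [heading=146, draw]
Final: pos=(-3.316,2.237), heading=146, 1 segment(s) drawn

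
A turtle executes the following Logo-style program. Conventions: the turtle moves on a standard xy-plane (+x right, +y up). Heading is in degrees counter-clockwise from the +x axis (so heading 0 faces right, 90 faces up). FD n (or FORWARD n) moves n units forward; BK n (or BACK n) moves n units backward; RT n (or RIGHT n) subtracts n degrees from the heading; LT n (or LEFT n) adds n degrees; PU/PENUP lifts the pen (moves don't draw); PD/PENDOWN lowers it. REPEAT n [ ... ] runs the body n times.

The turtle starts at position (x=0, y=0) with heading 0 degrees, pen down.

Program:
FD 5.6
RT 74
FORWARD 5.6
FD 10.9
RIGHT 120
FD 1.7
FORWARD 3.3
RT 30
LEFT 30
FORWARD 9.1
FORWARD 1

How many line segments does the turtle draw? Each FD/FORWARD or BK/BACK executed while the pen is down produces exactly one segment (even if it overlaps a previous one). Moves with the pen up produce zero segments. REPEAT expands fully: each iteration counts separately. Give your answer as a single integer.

Answer: 7

Derivation:
Executing turtle program step by step:
Start: pos=(0,0), heading=0, pen down
FD 5.6: (0,0) -> (5.6,0) [heading=0, draw]
RT 74: heading 0 -> 286
FD 5.6: (5.6,0) -> (7.144,-5.383) [heading=286, draw]
FD 10.9: (7.144,-5.383) -> (10.148,-15.861) [heading=286, draw]
RT 120: heading 286 -> 166
FD 1.7: (10.148,-15.861) -> (8.499,-15.45) [heading=166, draw]
FD 3.3: (8.499,-15.45) -> (5.297,-14.651) [heading=166, draw]
RT 30: heading 166 -> 136
LT 30: heading 136 -> 166
FD 9.1: (5.297,-14.651) -> (-3.533,-12.45) [heading=166, draw]
FD 1: (-3.533,-12.45) -> (-4.503,-12.208) [heading=166, draw]
Final: pos=(-4.503,-12.208), heading=166, 7 segment(s) drawn
Segments drawn: 7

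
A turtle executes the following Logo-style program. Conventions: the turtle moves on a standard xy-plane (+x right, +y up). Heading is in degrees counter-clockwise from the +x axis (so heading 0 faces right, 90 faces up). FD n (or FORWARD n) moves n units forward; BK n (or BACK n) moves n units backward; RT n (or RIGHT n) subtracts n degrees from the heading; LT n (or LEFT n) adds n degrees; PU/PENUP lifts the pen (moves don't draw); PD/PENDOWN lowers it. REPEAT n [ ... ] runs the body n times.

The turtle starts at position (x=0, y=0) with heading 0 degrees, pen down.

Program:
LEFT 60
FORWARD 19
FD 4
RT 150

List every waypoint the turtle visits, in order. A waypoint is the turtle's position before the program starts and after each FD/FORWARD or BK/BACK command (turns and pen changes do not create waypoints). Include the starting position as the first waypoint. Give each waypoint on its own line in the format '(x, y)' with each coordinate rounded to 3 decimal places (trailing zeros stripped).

Answer: (0, 0)
(9.5, 16.454)
(11.5, 19.919)

Derivation:
Executing turtle program step by step:
Start: pos=(0,0), heading=0, pen down
LT 60: heading 0 -> 60
FD 19: (0,0) -> (9.5,16.454) [heading=60, draw]
FD 4: (9.5,16.454) -> (11.5,19.919) [heading=60, draw]
RT 150: heading 60 -> 270
Final: pos=(11.5,19.919), heading=270, 2 segment(s) drawn
Waypoints (3 total):
(0, 0)
(9.5, 16.454)
(11.5, 19.919)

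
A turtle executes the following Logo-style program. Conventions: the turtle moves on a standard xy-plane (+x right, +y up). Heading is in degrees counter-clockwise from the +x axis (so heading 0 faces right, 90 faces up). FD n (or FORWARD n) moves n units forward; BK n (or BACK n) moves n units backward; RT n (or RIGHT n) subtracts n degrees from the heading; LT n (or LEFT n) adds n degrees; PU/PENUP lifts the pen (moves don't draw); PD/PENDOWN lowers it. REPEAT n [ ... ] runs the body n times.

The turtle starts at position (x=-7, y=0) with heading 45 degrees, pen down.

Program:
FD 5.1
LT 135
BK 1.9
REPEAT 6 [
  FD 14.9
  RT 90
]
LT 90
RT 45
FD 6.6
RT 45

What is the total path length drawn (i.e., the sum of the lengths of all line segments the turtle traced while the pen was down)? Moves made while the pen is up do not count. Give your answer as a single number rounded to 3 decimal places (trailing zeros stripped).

Answer: 103

Derivation:
Executing turtle program step by step:
Start: pos=(-7,0), heading=45, pen down
FD 5.1: (-7,0) -> (-3.394,3.606) [heading=45, draw]
LT 135: heading 45 -> 180
BK 1.9: (-3.394,3.606) -> (-1.494,3.606) [heading=180, draw]
REPEAT 6 [
  -- iteration 1/6 --
  FD 14.9: (-1.494,3.606) -> (-16.394,3.606) [heading=180, draw]
  RT 90: heading 180 -> 90
  -- iteration 2/6 --
  FD 14.9: (-16.394,3.606) -> (-16.394,18.506) [heading=90, draw]
  RT 90: heading 90 -> 0
  -- iteration 3/6 --
  FD 14.9: (-16.394,18.506) -> (-1.494,18.506) [heading=0, draw]
  RT 90: heading 0 -> 270
  -- iteration 4/6 --
  FD 14.9: (-1.494,18.506) -> (-1.494,3.606) [heading=270, draw]
  RT 90: heading 270 -> 180
  -- iteration 5/6 --
  FD 14.9: (-1.494,3.606) -> (-16.394,3.606) [heading=180, draw]
  RT 90: heading 180 -> 90
  -- iteration 6/6 --
  FD 14.9: (-16.394,3.606) -> (-16.394,18.506) [heading=90, draw]
  RT 90: heading 90 -> 0
]
LT 90: heading 0 -> 90
RT 45: heading 90 -> 45
FD 6.6: (-16.394,18.506) -> (-11.727,23.173) [heading=45, draw]
RT 45: heading 45 -> 0
Final: pos=(-11.727,23.173), heading=0, 9 segment(s) drawn

Segment lengths:
  seg 1: (-7,0) -> (-3.394,3.606), length = 5.1
  seg 2: (-3.394,3.606) -> (-1.494,3.606), length = 1.9
  seg 3: (-1.494,3.606) -> (-16.394,3.606), length = 14.9
  seg 4: (-16.394,3.606) -> (-16.394,18.506), length = 14.9
  seg 5: (-16.394,18.506) -> (-1.494,18.506), length = 14.9
  seg 6: (-1.494,18.506) -> (-1.494,3.606), length = 14.9
  seg 7: (-1.494,3.606) -> (-16.394,3.606), length = 14.9
  seg 8: (-16.394,3.606) -> (-16.394,18.506), length = 14.9
  seg 9: (-16.394,18.506) -> (-11.727,23.173), length = 6.6
Total = 103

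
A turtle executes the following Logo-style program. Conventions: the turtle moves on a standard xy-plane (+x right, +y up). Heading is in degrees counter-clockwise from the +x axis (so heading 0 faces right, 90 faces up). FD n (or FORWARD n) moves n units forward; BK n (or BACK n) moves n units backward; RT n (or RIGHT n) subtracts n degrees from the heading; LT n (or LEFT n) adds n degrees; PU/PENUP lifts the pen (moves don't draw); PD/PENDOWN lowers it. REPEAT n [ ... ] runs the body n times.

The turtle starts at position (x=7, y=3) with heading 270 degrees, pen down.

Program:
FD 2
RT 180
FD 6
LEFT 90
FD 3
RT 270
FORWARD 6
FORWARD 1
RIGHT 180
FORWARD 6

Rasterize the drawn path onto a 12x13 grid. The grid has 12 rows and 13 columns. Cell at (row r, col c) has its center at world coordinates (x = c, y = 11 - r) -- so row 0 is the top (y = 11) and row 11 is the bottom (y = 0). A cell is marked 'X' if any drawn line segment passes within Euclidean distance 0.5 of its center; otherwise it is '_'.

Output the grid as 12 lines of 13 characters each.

Segment 0: (7,3) -> (7,1)
Segment 1: (7,1) -> (7,7)
Segment 2: (7,7) -> (4,7)
Segment 3: (4,7) -> (4,1)
Segment 4: (4,1) -> (4,0)
Segment 5: (4,0) -> (4,6)

Answer: _____________
_____________
_____________
_____________
____XXXX_____
____X__X_____
____X__X_____
____X__X_____
____X__X_____
____X__X_____
____X__X_____
____X________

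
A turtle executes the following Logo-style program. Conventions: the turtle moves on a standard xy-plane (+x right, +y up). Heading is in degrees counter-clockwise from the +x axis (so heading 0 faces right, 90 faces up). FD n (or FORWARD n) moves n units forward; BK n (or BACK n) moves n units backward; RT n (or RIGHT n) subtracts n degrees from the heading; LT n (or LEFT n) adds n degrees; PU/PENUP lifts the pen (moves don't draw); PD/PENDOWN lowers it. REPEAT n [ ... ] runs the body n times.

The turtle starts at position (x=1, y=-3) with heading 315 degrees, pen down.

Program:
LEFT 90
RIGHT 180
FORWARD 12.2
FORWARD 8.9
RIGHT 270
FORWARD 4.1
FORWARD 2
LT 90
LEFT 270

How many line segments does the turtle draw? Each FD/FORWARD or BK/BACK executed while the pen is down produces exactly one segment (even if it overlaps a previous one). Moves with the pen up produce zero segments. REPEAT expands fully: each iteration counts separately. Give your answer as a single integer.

Executing turtle program step by step:
Start: pos=(1,-3), heading=315, pen down
LT 90: heading 315 -> 45
RT 180: heading 45 -> 225
FD 12.2: (1,-3) -> (-7.627,-11.627) [heading=225, draw]
FD 8.9: (-7.627,-11.627) -> (-13.92,-17.92) [heading=225, draw]
RT 270: heading 225 -> 315
FD 4.1: (-13.92,-17.92) -> (-11.021,-20.819) [heading=315, draw]
FD 2: (-11.021,-20.819) -> (-9.607,-22.233) [heading=315, draw]
LT 90: heading 315 -> 45
LT 270: heading 45 -> 315
Final: pos=(-9.607,-22.233), heading=315, 4 segment(s) drawn
Segments drawn: 4

Answer: 4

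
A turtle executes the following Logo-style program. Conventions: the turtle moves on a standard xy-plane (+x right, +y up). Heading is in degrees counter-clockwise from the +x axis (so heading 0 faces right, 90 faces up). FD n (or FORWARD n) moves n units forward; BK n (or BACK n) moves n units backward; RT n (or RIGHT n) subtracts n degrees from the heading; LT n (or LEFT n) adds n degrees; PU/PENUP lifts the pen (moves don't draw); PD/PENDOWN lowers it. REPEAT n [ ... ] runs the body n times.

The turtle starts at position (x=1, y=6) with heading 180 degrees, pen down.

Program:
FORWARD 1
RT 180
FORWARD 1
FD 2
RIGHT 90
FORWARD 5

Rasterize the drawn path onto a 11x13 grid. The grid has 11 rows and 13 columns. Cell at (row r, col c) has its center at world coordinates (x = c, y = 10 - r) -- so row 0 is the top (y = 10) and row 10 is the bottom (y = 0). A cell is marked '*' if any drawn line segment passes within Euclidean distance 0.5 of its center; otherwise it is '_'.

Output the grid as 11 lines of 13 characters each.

Segment 0: (1,6) -> (0,6)
Segment 1: (0,6) -> (1,6)
Segment 2: (1,6) -> (3,6)
Segment 3: (3,6) -> (3,1)

Answer: _____________
_____________
_____________
_____________
****_________
___*_________
___*_________
___*_________
___*_________
___*_________
_____________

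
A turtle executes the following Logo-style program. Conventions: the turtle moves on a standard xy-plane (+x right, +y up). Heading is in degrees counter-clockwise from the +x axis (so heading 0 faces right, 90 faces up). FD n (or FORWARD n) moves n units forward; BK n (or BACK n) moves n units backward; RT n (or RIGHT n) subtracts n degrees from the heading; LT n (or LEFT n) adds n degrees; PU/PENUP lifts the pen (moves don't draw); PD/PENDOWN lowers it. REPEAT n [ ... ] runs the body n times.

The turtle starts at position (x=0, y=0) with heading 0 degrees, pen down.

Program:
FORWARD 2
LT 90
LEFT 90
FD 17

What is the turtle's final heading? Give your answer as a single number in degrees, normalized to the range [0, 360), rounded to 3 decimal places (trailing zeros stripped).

Answer: 180

Derivation:
Executing turtle program step by step:
Start: pos=(0,0), heading=0, pen down
FD 2: (0,0) -> (2,0) [heading=0, draw]
LT 90: heading 0 -> 90
LT 90: heading 90 -> 180
FD 17: (2,0) -> (-15,0) [heading=180, draw]
Final: pos=(-15,0), heading=180, 2 segment(s) drawn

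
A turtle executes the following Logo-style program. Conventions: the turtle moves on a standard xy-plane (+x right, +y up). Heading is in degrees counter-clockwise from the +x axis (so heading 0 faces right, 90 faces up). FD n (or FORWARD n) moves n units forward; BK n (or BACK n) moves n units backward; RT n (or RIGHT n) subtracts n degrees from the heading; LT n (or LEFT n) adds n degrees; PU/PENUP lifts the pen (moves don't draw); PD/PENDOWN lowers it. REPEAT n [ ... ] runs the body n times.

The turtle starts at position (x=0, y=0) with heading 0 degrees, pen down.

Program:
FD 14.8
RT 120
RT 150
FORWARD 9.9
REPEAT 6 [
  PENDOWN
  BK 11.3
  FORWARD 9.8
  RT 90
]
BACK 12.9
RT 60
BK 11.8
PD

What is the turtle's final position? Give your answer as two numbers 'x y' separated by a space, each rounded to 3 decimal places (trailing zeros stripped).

Answer: 23.519 27.2

Derivation:
Executing turtle program step by step:
Start: pos=(0,0), heading=0, pen down
FD 14.8: (0,0) -> (14.8,0) [heading=0, draw]
RT 120: heading 0 -> 240
RT 150: heading 240 -> 90
FD 9.9: (14.8,0) -> (14.8,9.9) [heading=90, draw]
REPEAT 6 [
  -- iteration 1/6 --
  PD: pen down
  BK 11.3: (14.8,9.9) -> (14.8,-1.4) [heading=90, draw]
  FD 9.8: (14.8,-1.4) -> (14.8,8.4) [heading=90, draw]
  RT 90: heading 90 -> 0
  -- iteration 2/6 --
  PD: pen down
  BK 11.3: (14.8,8.4) -> (3.5,8.4) [heading=0, draw]
  FD 9.8: (3.5,8.4) -> (13.3,8.4) [heading=0, draw]
  RT 90: heading 0 -> 270
  -- iteration 3/6 --
  PD: pen down
  BK 11.3: (13.3,8.4) -> (13.3,19.7) [heading=270, draw]
  FD 9.8: (13.3,19.7) -> (13.3,9.9) [heading=270, draw]
  RT 90: heading 270 -> 180
  -- iteration 4/6 --
  PD: pen down
  BK 11.3: (13.3,9.9) -> (24.6,9.9) [heading=180, draw]
  FD 9.8: (24.6,9.9) -> (14.8,9.9) [heading=180, draw]
  RT 90: heading 180 -> 90
  -- iteration 5/6 --
  PD: pen down
  BK 11.3: (14.8,9.9) -> (14.8,-1.4) [heading=90, draw]
  FD 9.8: (14.8,-1.4) -> (14.8,8.4) [heading=90, draw]
  RT 90: heading 90 -> 0
  -- iteration 6/6 --
  PD: pen down
  BK 11.3: (14.8,8.4) -> (3.5,8.4) [heading=0, draw]
  FD 9.8: (3.5,8.4) -> (13.3,8.4) [heading=0, draw]
  RT 90: heading 0 -> 270
]
BK 12.9: (13.3,8.4) -> (13.3,21.3) [heading=270, draw]
RT 60: heading 270 -> 210
BK 11.8: (13.3,21.3) -> (23.519,27.2) [heading=210, draw]
PD: pen down
Final: pos=(23.519,27.2), heading=210, 16 segment(s) drawn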